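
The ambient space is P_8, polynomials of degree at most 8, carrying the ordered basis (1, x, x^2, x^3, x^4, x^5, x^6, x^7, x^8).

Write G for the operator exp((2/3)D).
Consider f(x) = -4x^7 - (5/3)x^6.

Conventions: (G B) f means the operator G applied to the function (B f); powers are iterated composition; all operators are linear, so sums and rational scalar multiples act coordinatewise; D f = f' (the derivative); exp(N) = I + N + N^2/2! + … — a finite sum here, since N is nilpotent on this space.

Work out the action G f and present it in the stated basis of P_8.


the result is g(x) = -4x^7 - (61/3)x^6 - 44x^5 - (1420/27)x^4 - (3040/81)x^3 - 16x^2 - (2752/729)x - 832/2187

order-1 term: -(56/3)x^6 - (20/3)x^5
order-2 term: -(112/3)x^5 - (100/9)x^4
order-3 term: -(1120/27)x^4 - (800/81)x^3
order-4 term: -(2240/81)x^3 - (400/81)x^2
order-5 term: -(896/81)x^2 - (320/243)x
order-6 term: -(1792/729)x - 320/2187
order-7 term: -512/2187
the series for exp((2/3)D) f terminates at order 7
exp((2/3)D) f = -4x^7 - (61/3)x^6 - 44x^5 - (1420/27)x^4 - (3040/81)x^3 - 16x^2 - (2752/729)x - 832/2187


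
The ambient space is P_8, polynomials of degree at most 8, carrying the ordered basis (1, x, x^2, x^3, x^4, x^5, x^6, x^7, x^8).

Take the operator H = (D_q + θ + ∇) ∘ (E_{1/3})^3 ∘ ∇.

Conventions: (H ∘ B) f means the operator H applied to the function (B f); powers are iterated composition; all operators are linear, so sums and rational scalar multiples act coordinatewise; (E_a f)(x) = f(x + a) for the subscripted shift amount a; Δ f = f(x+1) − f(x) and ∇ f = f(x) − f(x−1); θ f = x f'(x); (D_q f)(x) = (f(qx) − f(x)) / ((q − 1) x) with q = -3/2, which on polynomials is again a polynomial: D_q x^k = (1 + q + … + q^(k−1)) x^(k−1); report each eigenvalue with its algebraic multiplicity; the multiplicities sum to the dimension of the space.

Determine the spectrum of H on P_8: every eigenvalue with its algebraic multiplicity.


image of 1: 0
image of x: 0
image of x^2: 2x + 4
image of x^3: 6x^2 + (15/2)x + 3
image of x^4: 12x^3 + 31x^2 + x + 6
image of x^5: 20x^4 + (335/8)x^3 + (75/2)x^2 + 10x + 5
image of x^6: 30x^5 + (885/8)x^4 + (285/8)x^3 + 95x^2 - (3/2)x + 8
image of x^7: 42x^6 + (3773/32)x^5 + (3395/16)x^4 + (945/8)x^3 + (413/4)x^2 + (21/2)x + 7
image of x^8: 56x^7 + (2255/8)x^6 + (1309/8)x^5 + (1225/2)x^4 + (217/4)x^3 + 210x^2 - 6x + 10
the matrix is upper triangular; its diagonal is (0, 0, 0, 0, 0, 0, 0, 0, 0)
for a triangular matrix the eigenvalues are the diagonal entries, with algebraic multiplicity their repetition count

λ = 0 (multiplicity 9)


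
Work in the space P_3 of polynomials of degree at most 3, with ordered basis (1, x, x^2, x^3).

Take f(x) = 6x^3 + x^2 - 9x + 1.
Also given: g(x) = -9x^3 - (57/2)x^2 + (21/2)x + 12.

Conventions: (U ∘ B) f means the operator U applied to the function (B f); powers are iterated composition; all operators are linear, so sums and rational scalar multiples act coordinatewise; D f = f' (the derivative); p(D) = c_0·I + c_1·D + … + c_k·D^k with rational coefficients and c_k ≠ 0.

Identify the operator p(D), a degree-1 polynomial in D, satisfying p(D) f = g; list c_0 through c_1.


p(D) = -(3/2)·I − (3/2)·D, i.e. c_0 = -3/2, c_1 = -3/2

D^0 f = 6x^3 + x^2 - 9x + 1
D^1 f = 18x^2 + 2x - 9
matching coefficients of g against c_0 f + c_1 Df + … from the top degree down determines the c_i
solution: c_0 = -3/2, c_1 = -3/2


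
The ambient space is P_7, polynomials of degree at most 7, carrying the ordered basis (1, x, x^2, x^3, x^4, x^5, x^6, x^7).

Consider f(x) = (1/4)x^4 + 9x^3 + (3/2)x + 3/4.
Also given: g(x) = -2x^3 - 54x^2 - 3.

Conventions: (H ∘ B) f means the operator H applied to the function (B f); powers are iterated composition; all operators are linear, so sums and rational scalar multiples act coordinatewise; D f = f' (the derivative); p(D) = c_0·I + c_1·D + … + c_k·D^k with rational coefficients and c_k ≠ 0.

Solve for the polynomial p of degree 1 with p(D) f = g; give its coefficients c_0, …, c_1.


p(D) = -2·D, i.e. c_0 = 0, c_1 = -2

D^0 f = (1/4)x^4 + 9x^3 + (3/2)x + 3/4
D^1 f = x^3 + 27x^2 + 3/2
matching coefficients of g against c_0 f + c_1 Df + … from the top degree down determines the c_i
solution: c_0 = 0, c_1 = -2


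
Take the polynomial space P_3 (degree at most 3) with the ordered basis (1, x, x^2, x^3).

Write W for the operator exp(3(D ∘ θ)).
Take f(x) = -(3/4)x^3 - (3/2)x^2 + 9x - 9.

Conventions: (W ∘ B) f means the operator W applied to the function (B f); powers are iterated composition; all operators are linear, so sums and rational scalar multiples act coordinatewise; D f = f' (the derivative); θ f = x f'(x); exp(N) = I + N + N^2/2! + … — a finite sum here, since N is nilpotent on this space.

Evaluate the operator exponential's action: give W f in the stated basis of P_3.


g(x) = -(3/4)x^3 - (87/4)x^2 - (261/2)x - 261/2

order-1 term: -(81/4)x^2 - 18x + 27
order-2 term: -(243/2)x - 27
order-3 term: -243/2
the series for exp(3(D ∘ θ)) f terminates at order 3
exp(3(D ∘ θ)) f = -(3/4)x^3 - (87/4)x^2 - (261/2)x - 261/2


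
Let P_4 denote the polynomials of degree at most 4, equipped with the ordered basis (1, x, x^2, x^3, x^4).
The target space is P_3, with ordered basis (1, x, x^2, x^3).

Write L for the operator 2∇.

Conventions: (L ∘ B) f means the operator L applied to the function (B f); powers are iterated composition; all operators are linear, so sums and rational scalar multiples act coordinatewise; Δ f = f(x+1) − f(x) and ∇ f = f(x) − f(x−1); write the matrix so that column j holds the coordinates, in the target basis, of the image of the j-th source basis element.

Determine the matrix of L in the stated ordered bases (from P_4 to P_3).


image of 1: 0
image of x: 2
image of x^2: 4x - 2
image of x^3: 6x^2 - 6x + 2
image of x^4: 8x^3 - 12x^2 + 8x - 2
each image's coordinates form column j of the matrix

the matrix is [[0, 2, -2, 2, -2]; [0, 0, 4, -6, 8]; [0, 0, 0, 6, -12]; [0, 0, 0, 0, 8]] (rows listed top to bottom)


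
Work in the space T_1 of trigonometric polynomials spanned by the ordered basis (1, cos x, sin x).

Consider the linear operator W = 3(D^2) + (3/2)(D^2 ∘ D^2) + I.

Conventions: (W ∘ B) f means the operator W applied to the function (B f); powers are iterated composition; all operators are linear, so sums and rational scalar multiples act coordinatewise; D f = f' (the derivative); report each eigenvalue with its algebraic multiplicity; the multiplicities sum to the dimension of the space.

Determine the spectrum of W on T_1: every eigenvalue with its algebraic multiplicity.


λ = -1/2 (multiplicity 2), λ = 1 (multiplicity 1)

image of 1: 1
image of cos x: -(1/2)cos x
image of sin x: -(1/2)sin x
the matrix is diagonal; its diagonal is (1, -1/2, -1/2)
for a triangular matrix the eigenvalues are the diagonal entries, with algebraic multiplicity their repetition count


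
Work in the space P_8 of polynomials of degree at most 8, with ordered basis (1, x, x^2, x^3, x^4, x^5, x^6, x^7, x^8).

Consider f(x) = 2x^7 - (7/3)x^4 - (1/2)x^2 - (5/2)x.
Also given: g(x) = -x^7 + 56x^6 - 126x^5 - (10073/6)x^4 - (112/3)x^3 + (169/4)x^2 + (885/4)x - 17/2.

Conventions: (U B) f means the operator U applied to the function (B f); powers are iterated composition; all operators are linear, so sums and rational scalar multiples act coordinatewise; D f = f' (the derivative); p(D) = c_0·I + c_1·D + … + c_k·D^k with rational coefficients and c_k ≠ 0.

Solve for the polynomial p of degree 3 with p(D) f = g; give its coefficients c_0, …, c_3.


D^0 f = 2x^7 - (7/3)x^4 - (1/2)x^2 - (5/2)x
D^1 f = 14x^6 - (28/3)x^3 - x - 5/2
D^2 f = 84x^5 - 28x^2 - 1
D^3 f = 420x^4 - 56x
matching coefficients of g against c_0 f + c_1 Df + … from the top degree down determines the c_i
solution: c_0 = -1/2, c_1 = 4, c_2 = -3/2, c_3 = -4

p(D) = -(1/2)·I + 4·D − (3/2)·D^2 − 4·D^3, i.e. c_0 = -1/2, c_1 = 4, c_2 = -3/2, c_3 = -4


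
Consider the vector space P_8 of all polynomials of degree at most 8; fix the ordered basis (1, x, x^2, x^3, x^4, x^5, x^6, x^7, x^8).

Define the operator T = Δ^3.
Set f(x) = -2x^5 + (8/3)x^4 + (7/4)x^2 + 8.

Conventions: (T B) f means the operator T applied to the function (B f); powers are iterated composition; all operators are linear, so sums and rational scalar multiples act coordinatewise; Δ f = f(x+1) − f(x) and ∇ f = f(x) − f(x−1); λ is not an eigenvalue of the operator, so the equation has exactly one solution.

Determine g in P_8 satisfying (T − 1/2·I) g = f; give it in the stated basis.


write g with unknown coordinates in the stated basis and equate coefficients in (T − 1/2·I) g = f
solving from the highest basis element down gives g = 4x^5 - (16/3)x^4 + (953/2)x^2 + 1184x + 800
check: T g = 240x^2 + 592x + 408
so T g − 1/2·g = -2x^5 + (8/3)x^4 + (7/4)x^2 + 8 = f ✓

the result is g(x) = 4x^5 - (16/3)x^4 + (953/2)x^2 + 1184x + 800


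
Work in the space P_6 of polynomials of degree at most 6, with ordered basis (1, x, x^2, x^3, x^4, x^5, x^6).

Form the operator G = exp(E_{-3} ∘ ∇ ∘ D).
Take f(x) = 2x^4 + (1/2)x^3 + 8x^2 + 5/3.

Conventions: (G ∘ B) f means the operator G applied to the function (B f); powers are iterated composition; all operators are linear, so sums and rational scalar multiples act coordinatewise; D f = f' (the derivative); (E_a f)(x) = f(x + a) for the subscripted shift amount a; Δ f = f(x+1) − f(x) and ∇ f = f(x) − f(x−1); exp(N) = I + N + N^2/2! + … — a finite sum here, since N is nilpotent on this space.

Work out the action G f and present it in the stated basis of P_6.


order-1 term: 24x^2 - 165x + 603/2
order-2 term: 24
the series for exp(E_{-3} ∘ ∇ ∘ D) f terminates at order 2
exp(E_{-3} ∘ ∇ ∘ D) f = 2x^4 + (1/2)x^3 + 32x^2 - 165x + 1963/6

g(x) = 2x^4 + (1/2)x^3 + 32x^2 - 165x + 1963/6


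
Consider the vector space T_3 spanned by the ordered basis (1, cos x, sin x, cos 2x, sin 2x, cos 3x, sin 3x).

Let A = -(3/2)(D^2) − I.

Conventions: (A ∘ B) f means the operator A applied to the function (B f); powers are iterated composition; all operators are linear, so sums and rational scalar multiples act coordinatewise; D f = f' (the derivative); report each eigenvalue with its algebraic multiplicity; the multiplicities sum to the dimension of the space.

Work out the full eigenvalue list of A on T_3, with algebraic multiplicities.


λ = -1 (multiplicity 1), λ = 1/2 (multiplicity 2), λ = 5 (multiplicity 2), λ = 25/2 (multiplicity 2)

image of 1: -1
image of cos x: (1/2)cos x
image of sin x: (1/2)sin x
image of cos 2x: 5cos 2x
image of sin 2x: 5sin 2x
image of cos 3x: (25/2)cos 3x
image of sin 3x: (25/2)sin 3x
the matrix is diagonal; its diagonal is (-1, 1/2, 1/2, 5, 5, 25/2, 25/2)
for a triangular matrix the eigenvalues are the diagonal entries, with algebraic multiplicity their repetition count


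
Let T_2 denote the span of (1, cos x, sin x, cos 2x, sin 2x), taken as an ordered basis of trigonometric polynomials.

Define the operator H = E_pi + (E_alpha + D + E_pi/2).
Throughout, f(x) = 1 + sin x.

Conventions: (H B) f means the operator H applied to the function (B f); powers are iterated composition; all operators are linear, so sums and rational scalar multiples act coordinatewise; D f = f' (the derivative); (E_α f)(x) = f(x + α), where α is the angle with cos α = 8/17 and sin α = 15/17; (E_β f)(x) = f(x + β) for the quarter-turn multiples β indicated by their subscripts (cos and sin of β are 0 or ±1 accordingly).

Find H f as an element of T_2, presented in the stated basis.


the result is g(x) = 3 + (49/17)cos x - (9/17)sin x

E_pi f = 1 - sin x
E_alpha f = 1 + (15/17)cos x + (8/17)sin x
D f = cos x
E_pi/2 f = 1 + cos x
(E_alpha + D + E_pi/2) f = 2 + (49/17)cos x + (8/17)sin x
(E_pi + (E_alpha + D + E_pi/2)) f = 3 + (49/17)cos x - (9/17)sin x


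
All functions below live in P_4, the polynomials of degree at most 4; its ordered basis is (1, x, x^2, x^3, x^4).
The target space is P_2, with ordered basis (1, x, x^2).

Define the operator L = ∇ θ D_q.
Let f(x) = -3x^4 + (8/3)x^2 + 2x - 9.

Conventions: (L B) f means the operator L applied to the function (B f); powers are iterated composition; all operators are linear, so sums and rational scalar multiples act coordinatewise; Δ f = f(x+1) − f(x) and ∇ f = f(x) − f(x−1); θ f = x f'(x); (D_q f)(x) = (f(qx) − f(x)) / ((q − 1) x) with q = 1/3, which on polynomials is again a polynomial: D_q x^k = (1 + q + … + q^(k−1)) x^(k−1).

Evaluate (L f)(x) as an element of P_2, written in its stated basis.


D_q f = -(40/9)x^3 + (32/9)x + 2
θ D_q f = -(40/3)x^3 + (32/9)x
∇ (θ D_q) f = -40x^2 + 40x - 88/9

the result is g(x) = -40x^2 + 40x - 88/9


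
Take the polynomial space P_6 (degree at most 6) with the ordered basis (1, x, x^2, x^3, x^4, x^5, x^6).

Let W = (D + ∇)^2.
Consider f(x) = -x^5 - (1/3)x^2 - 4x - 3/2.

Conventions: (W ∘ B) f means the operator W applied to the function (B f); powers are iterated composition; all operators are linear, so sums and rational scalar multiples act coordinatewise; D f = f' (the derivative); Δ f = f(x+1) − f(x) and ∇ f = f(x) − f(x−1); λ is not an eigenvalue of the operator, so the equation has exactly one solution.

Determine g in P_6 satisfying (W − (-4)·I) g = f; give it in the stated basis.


the image equals g(x) = -(1/4)x^5 + 5x^3 - (91/12)x^2 - (193/8)x + 655/24

write g with unknown coordinates in the stated basis and equate coefficients in (W − (-4)·I) g = f
solving from the highest basis element down gives g = -(1/4)x^5 + 5x^3 - (91/12)x^2 - (193/8)x + 655/24
check: W g = -20x^3 + 30x^2 + (185/2)x - 332/3
so W g − (-4)·g = -x^5 - (1/3)x^2 - 4x - 3/2 = f ✓


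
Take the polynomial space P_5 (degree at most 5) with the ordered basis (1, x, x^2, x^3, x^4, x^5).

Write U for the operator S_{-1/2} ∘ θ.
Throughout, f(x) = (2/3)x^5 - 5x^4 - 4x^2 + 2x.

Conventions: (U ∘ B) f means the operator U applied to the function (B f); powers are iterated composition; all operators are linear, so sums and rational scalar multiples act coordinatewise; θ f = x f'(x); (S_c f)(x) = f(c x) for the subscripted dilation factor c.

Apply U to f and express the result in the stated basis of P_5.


θ f = (10/3)x^5 - 20x^4 - 8x^2 + 2x
S_{-1/2} θ f = -(5/48)x^5 - (5/4)x^4 - 2x^2 - x

the image equals g(x) = -(5/48)x^5 - (5/4)x^4 - 2x^2 - x


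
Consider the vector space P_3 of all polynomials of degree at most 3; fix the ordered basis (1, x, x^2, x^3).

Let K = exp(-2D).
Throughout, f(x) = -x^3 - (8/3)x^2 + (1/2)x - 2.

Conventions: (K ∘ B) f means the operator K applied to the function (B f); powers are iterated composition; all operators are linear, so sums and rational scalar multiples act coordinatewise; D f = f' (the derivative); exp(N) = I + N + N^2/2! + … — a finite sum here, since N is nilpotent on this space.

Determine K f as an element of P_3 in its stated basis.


order-1 term: 6x^2 + (32/3)x - 1
order-2 term: -12x - 32/3
order-3 term: 8
the series for exp(-2D) f terminates at order 3
exp(-2D) f = -x^3 + (10/3)x^2 - (5/6)x - 17/3

the result is g(x) = -x^3 + (10/3)x^2 - (5/6)x - 17/3


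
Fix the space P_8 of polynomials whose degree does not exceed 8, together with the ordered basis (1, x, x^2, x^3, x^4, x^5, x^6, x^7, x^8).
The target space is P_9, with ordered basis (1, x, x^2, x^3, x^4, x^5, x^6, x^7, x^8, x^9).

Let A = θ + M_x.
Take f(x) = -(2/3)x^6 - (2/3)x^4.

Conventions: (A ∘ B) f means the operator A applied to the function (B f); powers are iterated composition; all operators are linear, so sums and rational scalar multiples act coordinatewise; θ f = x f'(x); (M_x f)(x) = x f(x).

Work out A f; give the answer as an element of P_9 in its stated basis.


the image equals g(x) = -(2/3)x^7 - 4x^6 - (2/3)x^5 - (8/3)x^4

θ f = -4x^6 - (8/3)x^4
M_x f = -(2/3)x^7 - (2/3)x^5
(θ + M_x) f = -(2/3)x^7 - 4x^6 - (2/3)x^5 - (8/3)x^4


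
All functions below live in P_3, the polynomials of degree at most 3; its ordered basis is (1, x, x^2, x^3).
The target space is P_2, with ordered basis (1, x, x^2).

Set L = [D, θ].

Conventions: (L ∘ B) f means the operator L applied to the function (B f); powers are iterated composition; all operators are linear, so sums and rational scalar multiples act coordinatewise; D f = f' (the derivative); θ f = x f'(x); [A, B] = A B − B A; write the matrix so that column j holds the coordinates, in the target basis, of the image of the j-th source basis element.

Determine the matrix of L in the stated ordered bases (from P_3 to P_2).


image of 1: 0
image of x: 1
image of x^2: 2x
image of x^3: 3x^2
each image's coordinates form column j of the matrix

the matrix is [[0, 1, 0, 0]; [0, 0, 2, 0]; [0, 0, 0, 3]] (rows listed top to bottom)


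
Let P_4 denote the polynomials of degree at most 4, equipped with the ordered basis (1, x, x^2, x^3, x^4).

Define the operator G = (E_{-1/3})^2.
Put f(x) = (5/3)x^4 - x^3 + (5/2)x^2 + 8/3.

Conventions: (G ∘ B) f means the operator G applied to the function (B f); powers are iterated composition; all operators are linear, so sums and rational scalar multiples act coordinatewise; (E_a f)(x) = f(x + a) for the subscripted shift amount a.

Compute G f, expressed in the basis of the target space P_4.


the image equals g(x) = (5/3)x^4 - (49/9)x^3 + (161/18)x^2 - (538/81)x + 1070/243

E_{-1/3} f = (5/3)x^4 - (29/9)x^3 + (83/18)x^2 - (182/81)x + 1459/486
E_{-1/3} E_{-1/3} f = (5/3)x^4 - (49/9)x^3 + (161/18)x^2 - (538/81)x + 1070/243


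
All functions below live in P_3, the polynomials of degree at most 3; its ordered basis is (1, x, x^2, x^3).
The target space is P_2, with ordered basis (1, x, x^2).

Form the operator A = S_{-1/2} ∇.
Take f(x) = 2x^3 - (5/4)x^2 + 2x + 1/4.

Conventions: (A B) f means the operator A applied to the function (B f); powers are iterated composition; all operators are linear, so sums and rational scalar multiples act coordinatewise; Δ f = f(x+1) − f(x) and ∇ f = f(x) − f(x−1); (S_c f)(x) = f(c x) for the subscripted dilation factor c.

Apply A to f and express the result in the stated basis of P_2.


the result is g(x) = (3/2)x^2 + (17/4)x + 21/4

∇ f = 6x^2 - (17/2)x + 21/4
S_{-1/2} ∇ f = (3/2)x^2 + (17/4)x + 21/4


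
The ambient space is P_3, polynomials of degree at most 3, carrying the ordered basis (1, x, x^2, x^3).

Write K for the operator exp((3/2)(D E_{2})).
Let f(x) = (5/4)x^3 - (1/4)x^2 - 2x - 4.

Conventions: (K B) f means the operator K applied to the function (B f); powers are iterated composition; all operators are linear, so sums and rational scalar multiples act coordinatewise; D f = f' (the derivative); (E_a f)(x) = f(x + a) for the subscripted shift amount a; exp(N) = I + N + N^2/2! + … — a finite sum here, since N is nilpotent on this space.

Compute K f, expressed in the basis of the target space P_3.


g(x) = (5/4)x^3 + (43/8)x^2 + (451/16)x + 1645/32

order-1 term: (45/8)x^2 + (87/4)x + 18
order-2 term: (135/16)x + 531/16
order-3 term: 135/32
the series for exp((3/2)(D E_{2})) f terminates at order 3
exp((3/2)(D E_{2})) f = (5/4)x^3 + (43/8)x^2 + (451/16)x + 1645/32


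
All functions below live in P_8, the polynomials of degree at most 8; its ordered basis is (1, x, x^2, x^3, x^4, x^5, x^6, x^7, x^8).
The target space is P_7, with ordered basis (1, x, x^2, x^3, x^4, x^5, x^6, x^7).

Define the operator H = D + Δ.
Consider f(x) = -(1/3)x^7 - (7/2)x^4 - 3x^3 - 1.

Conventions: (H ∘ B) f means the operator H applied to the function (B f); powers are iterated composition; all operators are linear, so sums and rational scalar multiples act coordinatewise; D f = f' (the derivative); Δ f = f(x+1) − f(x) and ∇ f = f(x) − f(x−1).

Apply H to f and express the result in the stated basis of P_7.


D f = -(7/3)x^6 - 14x^3 - 9x^2
Δ f = -(7/3)x^6 - 7x^5 - (35/3)x^4 - (77/3)x^3 - 37x^2 - (76/3)x - 41/6
(D + Δ) f = -(14/3)x^6 - 7x^5 - (35/3)x^4 - (119/3)x^3 - 46x^2 - (76/3)x - 41/6

the image equals g(x) = -(14/3)x^6 - 7x^5 - (35/3)x^4 - (119/3)x^3 - 46x^2 - (76/3)x - 41/6


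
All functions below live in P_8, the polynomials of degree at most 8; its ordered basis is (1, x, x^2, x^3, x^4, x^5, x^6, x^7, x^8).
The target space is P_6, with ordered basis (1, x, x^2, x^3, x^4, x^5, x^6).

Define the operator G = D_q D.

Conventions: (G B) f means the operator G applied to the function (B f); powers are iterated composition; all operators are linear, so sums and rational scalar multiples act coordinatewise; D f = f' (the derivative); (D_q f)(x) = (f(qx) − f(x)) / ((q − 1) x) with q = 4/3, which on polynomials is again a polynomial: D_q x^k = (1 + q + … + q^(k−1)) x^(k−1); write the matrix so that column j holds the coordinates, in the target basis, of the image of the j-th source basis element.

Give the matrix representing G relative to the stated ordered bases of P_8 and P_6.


the matrix is [[0, 0, 2, 0, 0, 0, 0, 0, 0]; [0, 0, 0, 7, 0, 0, 0, 0, 0]; [0, 0, 0, 0, 148/9, 0, 0, 0, 0]; [0, 0, 0, 0, 0, 875/27, 0, 0, 0]; [0, 0, 0, 0, 0, 0, 1562/27, 0, 0]; [0, 0, 0, 0, 0, 0, 0, 23569/243, 0]; [0, 0, 0, 0, 0, 0, 0, 0, 113576/729]] (rows listed top to bottom)

image of 1: 0
image of x: 0
image of x^2: 2
image of x^3: 7x
image of x^4: (148/9)x^2
image of x^5: (875/27)x^3
image of x^6: (1562/27)x^4
image of x^7: (23569/243)x^5
image of x^8: (113576/729)x^6
each image's coordinates form column j of the matrix


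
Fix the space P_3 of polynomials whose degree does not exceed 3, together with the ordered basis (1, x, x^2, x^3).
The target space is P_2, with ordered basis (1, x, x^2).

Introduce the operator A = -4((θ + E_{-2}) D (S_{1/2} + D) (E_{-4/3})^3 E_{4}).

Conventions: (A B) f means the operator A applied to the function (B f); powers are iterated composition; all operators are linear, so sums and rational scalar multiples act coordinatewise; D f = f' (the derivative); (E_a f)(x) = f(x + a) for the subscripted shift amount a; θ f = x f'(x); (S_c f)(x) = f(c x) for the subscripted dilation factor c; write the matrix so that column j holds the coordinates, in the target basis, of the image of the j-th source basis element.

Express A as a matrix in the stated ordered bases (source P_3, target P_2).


the matrix is [[0, -2, -4, 42]; [0, 0, -4, -42]; [0, 0, 0, -9/2]] (rows listed top to bottom)

image of 1: 0
image of x: -2
image of x^2: -4x - 4
image of x^3: -(9/2)x^2 - 42x + 42
each image's coordinates form column j of the matrix


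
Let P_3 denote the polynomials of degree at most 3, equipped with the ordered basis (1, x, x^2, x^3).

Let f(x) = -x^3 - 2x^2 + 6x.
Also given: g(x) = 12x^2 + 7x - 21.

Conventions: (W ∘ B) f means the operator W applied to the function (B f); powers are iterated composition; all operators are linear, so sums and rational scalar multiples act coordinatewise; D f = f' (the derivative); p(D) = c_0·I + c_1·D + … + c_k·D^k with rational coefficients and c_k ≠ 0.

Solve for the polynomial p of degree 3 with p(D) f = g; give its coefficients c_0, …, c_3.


p(D) = -4·D + (3/2)·D^2 − (3/2)·D^3, i.e. c_0 = 0, c_1 = -4, c_2 = 3/2, c_3 = -3/2

D^0 f = -x^3 - 2x^2 + 6x
D^1 f = -3x^2 - 4x + 6
D^2 f = -6x - 4
D^3 f = -6
matching coefficients of g against c_0 f + c_1 Df + … from the top degree down determines the c_i
solution: c_0 = 0, c_1 = -4, c_2 = 3/2, c_3 = -3/2


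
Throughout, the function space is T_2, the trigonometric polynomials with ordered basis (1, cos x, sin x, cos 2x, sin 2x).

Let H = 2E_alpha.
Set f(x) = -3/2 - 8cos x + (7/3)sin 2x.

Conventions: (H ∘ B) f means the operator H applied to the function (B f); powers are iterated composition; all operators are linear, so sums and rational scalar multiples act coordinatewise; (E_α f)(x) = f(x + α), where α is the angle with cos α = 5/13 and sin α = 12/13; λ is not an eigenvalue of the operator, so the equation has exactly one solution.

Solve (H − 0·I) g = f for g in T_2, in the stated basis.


write g with unknown coordinates in the stated basis and equate coefficients in (H − 0·I) g = f
solving from the highest basis element down gives g = -3/4 - (20/13)cos x - (48/13)sin x - (140/169)cos 2x - (833/1014)sin 2x
check: H g = -3/2 - 8cos x + (7/3)sin 2x
so H g − 0·g = -3/2 - 8cos x + (7/3)sin 2x = f ✓

g(x) = -3/4 - (20/13)cos x - (48/13)sin x - (140/169)cos 2x - (833/1014)sin 2x


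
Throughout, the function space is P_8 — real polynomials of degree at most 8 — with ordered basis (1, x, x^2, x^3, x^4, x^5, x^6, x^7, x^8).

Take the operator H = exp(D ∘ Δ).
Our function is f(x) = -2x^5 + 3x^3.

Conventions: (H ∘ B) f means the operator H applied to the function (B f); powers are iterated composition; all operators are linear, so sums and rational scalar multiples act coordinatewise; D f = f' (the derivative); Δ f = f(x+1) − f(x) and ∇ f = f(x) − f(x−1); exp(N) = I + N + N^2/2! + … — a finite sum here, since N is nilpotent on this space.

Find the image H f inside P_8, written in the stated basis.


g(x) = -2x^5 - 37x^3 - 60x^2 - 142x - 121

order-1 term: -40x^3 - 60x^2 - 22x - 1
order-2 term: -120x - 120
the series for exp(D ∘ Δ) f terminates at order 2
exp(D ∘ Δ) f = -2x^5 - 37x^3 - 60x^2 - 142x - 121


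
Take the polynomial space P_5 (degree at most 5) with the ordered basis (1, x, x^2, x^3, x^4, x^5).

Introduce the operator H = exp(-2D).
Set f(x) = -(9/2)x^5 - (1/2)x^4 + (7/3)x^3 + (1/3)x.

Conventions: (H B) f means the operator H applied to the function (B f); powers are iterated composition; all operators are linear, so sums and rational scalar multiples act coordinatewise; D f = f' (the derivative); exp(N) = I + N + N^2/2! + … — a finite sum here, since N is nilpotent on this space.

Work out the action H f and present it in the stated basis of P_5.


the image equals g(x) = -(9/2)x^5 + (89/2)x^4 - (521/3)x^3 + 334x^2 - (947/3)x + 350/3

order-1 term: 45x^4 + 4x^3 - 14x^2 - 2/3
order-2 term: -180x^3 - 12x^2 + 28x
order-3 term: 360x^2 + 16x - 56/3
order-4 term: -360x - 8
order-5 term: 144
the series for exp(-2D) f terminates at order 5
exp(-2D) f = -(9/2)x^5 + (89/2)x^4 - (521/3)x^3 + 334x^2 - (947/3)x + 350/3


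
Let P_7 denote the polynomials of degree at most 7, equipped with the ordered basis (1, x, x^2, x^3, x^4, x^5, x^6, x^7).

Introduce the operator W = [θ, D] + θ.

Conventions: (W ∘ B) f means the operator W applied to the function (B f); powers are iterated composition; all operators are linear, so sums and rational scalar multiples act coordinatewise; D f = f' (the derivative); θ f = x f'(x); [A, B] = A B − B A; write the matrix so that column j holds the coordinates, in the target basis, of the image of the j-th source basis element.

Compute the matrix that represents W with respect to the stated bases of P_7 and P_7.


the matrix is [[0, -1, 0, 0, 0, 0, 0, 0]; [0, 1, -2, 0, 0, 0, 0, 0]; [0, 0, 2, -3, 0, 0, 0, 0]; [0, 0, 0, 3, -4, 0, 0, 0]; [0, 0, 0, 0, 4, -5, 0, 0]; [0, 0, 0, 0, 0, 5, -6, 0]; [0, 0, 0, 0, 0, 0, 6, -7]; [0, 0, 0, 0, 0, 0, 0, 7]] (rows listed top to bottom)

image of 1: 0
image of x: x - 1
image of x^2: 2x^2 - 2x
image of x^3: 3x^3 - 3x^2
image of x^4: 4x^4 - 4x^3
image of x^5: 5x^5 - 5x^4
image of x^6: 6x^6 - 6x^5
image of x^7: 7x^7 - 7x^6
each image's coordinates form column j of the matrix


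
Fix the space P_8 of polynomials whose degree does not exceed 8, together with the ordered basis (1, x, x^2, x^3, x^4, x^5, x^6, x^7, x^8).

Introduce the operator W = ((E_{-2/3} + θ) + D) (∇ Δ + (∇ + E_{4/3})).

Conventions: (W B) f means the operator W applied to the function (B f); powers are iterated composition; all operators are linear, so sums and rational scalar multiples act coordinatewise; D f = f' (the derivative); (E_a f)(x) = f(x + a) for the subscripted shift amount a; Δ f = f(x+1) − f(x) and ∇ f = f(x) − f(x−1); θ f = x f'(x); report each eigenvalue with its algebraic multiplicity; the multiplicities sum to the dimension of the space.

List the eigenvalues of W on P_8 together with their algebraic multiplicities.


image of 1: 1
image of x: 2x + 8/3
image of x^2: 3x^2 + 10x + 43/9
image of x^3: 4x^3 + 22x^2 + (68/3)x + 242/27
image of x^4: 5x^4 + (116/3)x^3 + 62x^2 + (148/3)x + 1093/81
image of x^5: 6x^5 + 60x^4 + (1180/9)x^3 + (4240/27)x^2 + (7150/81)x + 5120/243
image of x^6: 7x^6 + 86x^5 + (715/3)x^4 + (10300/27)x^3 + (2945/9)x^2 + (4258/27)x + 22807/729
image of x^7: 8x^7 + (350/3)x^6 + 392x^5 + (7070/9)x^4 + (73640/81)x^3 + (53578/81)x^2 + (193424/729)x + 101582/2187
image of x^8: 9x^8 + 152x^7 + (5404/9)x^6 + (39032/27)x^5 + (170870/81)x^4 + (499576/243)x^3 + (302932/243)x^2 + (320408/729)x + 445705/6561
the matrix is upper triangular; its diagonal is (1, 2, 3, 4, 5, 6, 7, 8, 9)
for a triangular matrix the eigenvalues are the diagonal entries, with algebraic multiplicity their repetition count

λ = 1 (multiplicity 1), λ = 2 (multiplicity 1), λ = 3 (multiplicity 1), λ = 4 (multiplicity 1), λ = 5 (multiplicity 1), λ = 6 (multiplicity 1), λ = 7 (multiplicity 1), λ = 8 (multiplicity 1), λ = 9 (multiplicity 1)


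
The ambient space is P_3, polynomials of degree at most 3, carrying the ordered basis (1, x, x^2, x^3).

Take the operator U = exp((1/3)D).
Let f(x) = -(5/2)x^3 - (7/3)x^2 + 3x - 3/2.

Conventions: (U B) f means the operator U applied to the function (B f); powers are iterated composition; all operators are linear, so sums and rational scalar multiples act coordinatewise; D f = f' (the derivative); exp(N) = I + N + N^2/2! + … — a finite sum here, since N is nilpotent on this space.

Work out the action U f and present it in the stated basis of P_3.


order-1 term: -(5/2)x^2 - (14/9)x + 1
order-2 term: -(5/6)x - 7/27
order-3 term: -5/54
the series for exp((1/3)D) f terminates at order 3
exp((1/3)D) f = -(5/2)x^3 - (29/6)x^2 + (11/18)x - 23/27

the image equals g(x) = -(5/2)x^3 - (29/6)x^2 + (11/18)x - 23/27


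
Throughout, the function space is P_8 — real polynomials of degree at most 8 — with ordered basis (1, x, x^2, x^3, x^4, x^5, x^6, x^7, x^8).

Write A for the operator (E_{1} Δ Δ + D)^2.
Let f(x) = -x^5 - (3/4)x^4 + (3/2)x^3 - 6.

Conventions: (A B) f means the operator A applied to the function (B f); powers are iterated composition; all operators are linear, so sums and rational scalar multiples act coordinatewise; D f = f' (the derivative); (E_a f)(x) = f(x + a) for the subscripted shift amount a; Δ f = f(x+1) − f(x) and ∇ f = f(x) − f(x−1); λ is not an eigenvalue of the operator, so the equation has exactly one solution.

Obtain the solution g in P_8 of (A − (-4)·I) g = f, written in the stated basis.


the image equals g(x) = -(1/4)x^5 - (3/16)x^4 + (13/8)x^3 + (129/16)x^2 + (597/16)x + 1807/32

write g with unknown coordinates in the stated basis and equate coefficients in (A − (-4)·I) g = f
solving from the highest basis element down gives g = -(1/4)x^5 - (3/16)x^4 + (13/8)x^3 + (129/16)x^2 + (597/16)x + 1807/32
check: A g = -5x^3 - (129/4)x^2 - (597/4)x - 1855/8
so A g − (-4)·g = -x^5 - (3/4)x^4 + (3/2)x^3 - 6 = f ✓


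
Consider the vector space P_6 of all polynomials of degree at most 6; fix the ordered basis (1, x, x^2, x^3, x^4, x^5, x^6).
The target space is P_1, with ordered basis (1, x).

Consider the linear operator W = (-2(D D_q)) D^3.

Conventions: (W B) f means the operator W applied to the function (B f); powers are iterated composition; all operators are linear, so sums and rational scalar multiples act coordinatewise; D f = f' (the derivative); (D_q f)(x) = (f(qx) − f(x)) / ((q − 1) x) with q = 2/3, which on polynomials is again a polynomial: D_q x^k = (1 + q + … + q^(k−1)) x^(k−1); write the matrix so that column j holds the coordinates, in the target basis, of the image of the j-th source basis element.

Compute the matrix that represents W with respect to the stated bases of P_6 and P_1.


the matrix is [[0, 0, 0, 0, 0, -200, 0]; [0, 0, 0, 0, 0, 0, -3040/3]] (rows listed top to bottom)

image of 1: 0
image of x: 0
image of x^2: 0
image of x^3: 0
image of x^4: 0
image of x^5: -200
image of x^6: -(3040/3)x
each image's coordinates form column j of the matrix


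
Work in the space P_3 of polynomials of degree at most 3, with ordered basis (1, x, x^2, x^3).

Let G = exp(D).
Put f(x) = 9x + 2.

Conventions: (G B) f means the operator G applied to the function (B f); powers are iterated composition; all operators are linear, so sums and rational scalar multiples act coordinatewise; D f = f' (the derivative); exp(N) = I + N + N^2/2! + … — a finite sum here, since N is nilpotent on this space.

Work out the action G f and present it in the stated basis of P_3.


order-1 term: 9
the series for exp(D) f terminates at order 1
exp(D) f = 9x + 11

the image equals g(x) = 9x + 11


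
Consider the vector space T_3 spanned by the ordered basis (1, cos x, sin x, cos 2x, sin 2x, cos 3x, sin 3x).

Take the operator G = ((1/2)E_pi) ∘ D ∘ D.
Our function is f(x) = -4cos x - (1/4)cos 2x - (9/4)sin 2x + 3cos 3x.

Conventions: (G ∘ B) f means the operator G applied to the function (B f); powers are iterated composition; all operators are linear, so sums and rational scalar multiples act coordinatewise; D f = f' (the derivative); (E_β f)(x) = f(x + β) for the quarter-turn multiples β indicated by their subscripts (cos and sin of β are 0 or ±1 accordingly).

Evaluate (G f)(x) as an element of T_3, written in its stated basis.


the result is g(x) = -2cos x + (1/2)cos 2x + (9/2)sin 2x + (27/2)cos 3x

D f = 4sin x - (9/2)cos 2x + (1/2)sin 2x - 9sin 3x
D D f = 4cos x + cos 2x + 9sin 2x - 27cos 3x
E_pi D D f = -4cos x + cos 2x + 9sin 2x + 27cos 3x
((1/2)E_pi) D D f = -2cos x + (1/2)cos 2x + (9/2)sin 2x + (27/2)cos 3x


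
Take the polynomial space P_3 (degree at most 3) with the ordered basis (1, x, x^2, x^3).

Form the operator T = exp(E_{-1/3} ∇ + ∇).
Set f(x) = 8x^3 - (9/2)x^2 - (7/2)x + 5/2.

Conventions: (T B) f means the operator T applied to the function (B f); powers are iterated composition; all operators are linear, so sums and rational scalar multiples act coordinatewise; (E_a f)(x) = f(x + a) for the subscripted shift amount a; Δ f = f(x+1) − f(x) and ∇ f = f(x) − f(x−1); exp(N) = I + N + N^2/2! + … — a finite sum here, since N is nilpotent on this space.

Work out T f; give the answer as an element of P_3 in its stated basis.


order-1 term: 48x^2 - 82x + 95/3
order-2 term: 96x - 146
order-3 term: 64
the series for exp(E_{-1/3} ∇ + ∇) f terminates at order 3
exp(E_{-1/3} ∇ + ∇) f = 8x^3 + (87/2)x^2 + (21/2)x - 287/6

g(x) = 8x^3 + (87/2)x^2 + (21/2)x - 287/6


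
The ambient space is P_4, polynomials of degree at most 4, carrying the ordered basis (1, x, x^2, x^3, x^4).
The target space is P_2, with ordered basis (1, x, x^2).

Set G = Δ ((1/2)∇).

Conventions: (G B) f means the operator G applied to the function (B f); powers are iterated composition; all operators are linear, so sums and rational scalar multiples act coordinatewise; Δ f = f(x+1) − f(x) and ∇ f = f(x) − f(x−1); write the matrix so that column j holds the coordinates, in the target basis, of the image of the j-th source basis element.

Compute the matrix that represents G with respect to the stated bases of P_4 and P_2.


the matrix is [[0, 0, 1, 0, 1]; [0, 0, 0, 3, 0]; [0, 0, 0, 0, 6]] (rows listed top to bottom)

image of 1: 0
image of x: 0
image of x^2: 1
image of x^3: 3x
image of x^4: 6x^2 + 1
each image's coordinates form column j of the matrix


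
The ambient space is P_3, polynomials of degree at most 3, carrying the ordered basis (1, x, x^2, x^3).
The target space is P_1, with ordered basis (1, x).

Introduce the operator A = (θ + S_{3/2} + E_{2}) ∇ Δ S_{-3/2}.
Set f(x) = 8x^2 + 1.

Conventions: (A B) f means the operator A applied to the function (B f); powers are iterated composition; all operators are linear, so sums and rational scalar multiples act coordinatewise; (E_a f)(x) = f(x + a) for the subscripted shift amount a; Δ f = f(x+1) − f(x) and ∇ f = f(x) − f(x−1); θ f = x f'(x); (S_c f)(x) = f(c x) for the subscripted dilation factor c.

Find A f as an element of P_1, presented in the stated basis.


S_{-3/2} f = 18x^2 + 1
Δ S_{-3/2} f = 36x + 18
∇ Δ S_{-3/2} f = 36
θ (∇ Δ S_{-3/2}) f = 0
S_{3/2} (∇ Δ S_{-3/2}) f = 36
E_{2} (∇ Δ S_{-3/2}) f = 36
(θ + S_{3/2} + E_{2}) (∇ Δ S_{-3/2}) f = 72

g(x) = 72


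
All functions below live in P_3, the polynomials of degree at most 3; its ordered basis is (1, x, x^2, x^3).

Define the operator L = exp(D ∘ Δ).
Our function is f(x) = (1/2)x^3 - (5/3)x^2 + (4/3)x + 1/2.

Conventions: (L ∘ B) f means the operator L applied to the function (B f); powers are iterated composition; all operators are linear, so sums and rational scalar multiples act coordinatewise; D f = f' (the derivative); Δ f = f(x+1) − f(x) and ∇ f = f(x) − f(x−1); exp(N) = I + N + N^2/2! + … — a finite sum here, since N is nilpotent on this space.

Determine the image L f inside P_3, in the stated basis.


the image equals g(x) = (1/2)x^3 - (5/3)x^2 + (13/3)x - 4/3

order-1 term: 3x - 11/6
the series for exp(D ∘ Δ) f terminates at order 1
exp(D ∘ Δ) f = (1/2)x^3 - (5/3)x^2 + (13/3)x - 4/3


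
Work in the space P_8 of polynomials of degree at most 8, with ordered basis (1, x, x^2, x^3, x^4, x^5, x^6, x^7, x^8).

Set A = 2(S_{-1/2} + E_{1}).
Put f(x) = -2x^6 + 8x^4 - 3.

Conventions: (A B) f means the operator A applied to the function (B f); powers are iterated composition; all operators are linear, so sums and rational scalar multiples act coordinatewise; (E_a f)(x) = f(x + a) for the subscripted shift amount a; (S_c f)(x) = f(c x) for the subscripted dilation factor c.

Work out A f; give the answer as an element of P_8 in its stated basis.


the image equals g(x) = -(65/16)x^6 - 24x^5 - 43x^4 - 16x^3 + 36x^2 + 40x

S_{-1/2} f = -(1/32)x^6 + (1/2)x^4 - 3
E_{1} f = -2x^6 - 12x^5 - 22x^4 - 8x^3 + 18x^2 + 20x + 3
(S_{-1/2} + E_{1}) f = -(65/32)x^6 - 12x^5 - (43/2)x^4 - 8x^3 + 18x^2 + 20x
(2(S_{-1/2} + E_{1})) f = -(65/16)x^6 - 24x^5 - 43x^4 - 16x^3 + 36x^2 + 40x


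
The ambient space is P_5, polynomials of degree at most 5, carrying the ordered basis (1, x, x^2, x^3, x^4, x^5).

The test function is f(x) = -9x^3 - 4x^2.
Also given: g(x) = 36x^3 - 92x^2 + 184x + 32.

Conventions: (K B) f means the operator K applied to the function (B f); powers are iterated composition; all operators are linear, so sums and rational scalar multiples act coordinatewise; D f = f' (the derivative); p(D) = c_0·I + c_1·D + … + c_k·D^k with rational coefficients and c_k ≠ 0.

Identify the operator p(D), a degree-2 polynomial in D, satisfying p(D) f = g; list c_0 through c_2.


D^0 f = -9x^3 - 4x^2
D^1 f = -27x^2 - 8x
D^2 f = -54x - 8
matching coefficients of g against c_0 f + c_1 Df + … from the top degree down determines the c_i
solution: c_0 = -4, c_1 = 4, c_2 = -4

c_0 = -4, c_1 = 4, c_2 = -4


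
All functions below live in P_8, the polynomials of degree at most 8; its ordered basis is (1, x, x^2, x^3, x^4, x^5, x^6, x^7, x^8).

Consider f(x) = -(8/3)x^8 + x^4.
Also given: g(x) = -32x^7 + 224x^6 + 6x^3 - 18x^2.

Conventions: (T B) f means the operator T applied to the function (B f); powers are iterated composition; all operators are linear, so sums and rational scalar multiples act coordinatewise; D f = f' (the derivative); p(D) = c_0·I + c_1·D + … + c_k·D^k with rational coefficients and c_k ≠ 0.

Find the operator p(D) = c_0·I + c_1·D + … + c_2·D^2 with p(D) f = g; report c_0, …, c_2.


D^0 f = -(8/3)x^8 + x^4
D^1 f = -(64/3)x^7 + 4x^3
D^2 f = -(448/3)x^6 + 12x^2
matching coefficients of g against c_0 f + c_1 Df + … from the top degree down determines the c_i
solution: c_0 = 0, c_1 = 3/2, c_2 = -3/2

c_0 = 0, c_1 = 3/2, c_2 = -3/2


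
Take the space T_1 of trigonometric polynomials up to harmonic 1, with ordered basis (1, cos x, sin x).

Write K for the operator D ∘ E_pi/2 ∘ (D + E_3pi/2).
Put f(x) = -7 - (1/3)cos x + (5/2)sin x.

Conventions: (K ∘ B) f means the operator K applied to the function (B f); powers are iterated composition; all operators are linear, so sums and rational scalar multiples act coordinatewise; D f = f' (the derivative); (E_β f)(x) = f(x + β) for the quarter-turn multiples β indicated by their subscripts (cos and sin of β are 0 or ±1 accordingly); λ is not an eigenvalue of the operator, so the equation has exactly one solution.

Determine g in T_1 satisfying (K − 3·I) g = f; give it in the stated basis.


the image equals g(x) = 7/3 + (1/9)cos x - (5/6)sin x

write g with unknown coordinates in the stated basis and equate coefficients in (K − 3·I) g = f
solving from the highest basis element down gives g = 7/3 + (1/9)cos x - (5/6)sin x
check: K g = 0
so K g − 3·g = -7 - (1/3)cos x + (5/2)sin x = f ✓
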